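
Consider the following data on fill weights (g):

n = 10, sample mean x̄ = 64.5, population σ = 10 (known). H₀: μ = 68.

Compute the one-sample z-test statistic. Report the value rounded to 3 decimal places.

SE = σ/√n = 10/√10 = 3.1623
z = (x̄−μ₀)/SE = (64.5−68)/3.1623 = -1.1068

test statistic = -1.107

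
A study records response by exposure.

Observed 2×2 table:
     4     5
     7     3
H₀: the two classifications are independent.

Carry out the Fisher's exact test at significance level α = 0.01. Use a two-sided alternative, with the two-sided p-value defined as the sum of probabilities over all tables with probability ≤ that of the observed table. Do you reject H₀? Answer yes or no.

Margins: r₁=9, r₂=10, c₁=11, c₂=8, n=19
p_obs = C(9,4)·C(10,7)/C(19,11); sum pmf over tables with pmf ≤ p_obs
p-value (two-sided) = 0.36985
At α=0.01: p ≥ α → fail to reject H₀

reject H₀: no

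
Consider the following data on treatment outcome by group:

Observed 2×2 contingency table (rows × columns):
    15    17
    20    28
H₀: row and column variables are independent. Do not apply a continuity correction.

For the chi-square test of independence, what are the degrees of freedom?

degrees of freedom = 1

df = (r−1)(c−1) = (2−1)·(2−1) = 1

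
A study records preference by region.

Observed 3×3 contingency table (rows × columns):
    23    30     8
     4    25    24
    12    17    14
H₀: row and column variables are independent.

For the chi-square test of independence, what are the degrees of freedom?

degrees of freedom = 4

df = (r−1)(c−1) = (3−1)·(3−1) = 4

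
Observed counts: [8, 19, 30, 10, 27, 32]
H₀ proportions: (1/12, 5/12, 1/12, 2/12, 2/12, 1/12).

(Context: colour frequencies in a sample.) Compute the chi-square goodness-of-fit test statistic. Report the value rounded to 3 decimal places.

test statistic = 109.686

n = 126; E_i = n·p_i = [10.50, 52.50, 10.50, 21.00, 21.00, 10.50]
χ² = (8−10.50)²/10.50 + (19−52.50)²/52.50 + (30−10.50)²/10.50 + (10−21.00)²/21.00 + (27−21.00)²/21.00 + (32−10.50)²/10.50 = 109.6857
df = 5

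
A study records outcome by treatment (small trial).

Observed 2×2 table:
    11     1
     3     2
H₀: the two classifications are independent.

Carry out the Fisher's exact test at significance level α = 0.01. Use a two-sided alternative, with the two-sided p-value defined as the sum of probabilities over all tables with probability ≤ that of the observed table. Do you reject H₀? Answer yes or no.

reject H₀: no

Margins: r₁=12, r₂=5, c₁=14, c₂=3, n=17
p_obs = C(12,11)·C(5,3)/C(17,14); sum pmf over tables with pmf ≤ p_obs
p-value (two-sided) = 0.19118
At α=0.01: p ≥ α → fail to reject H₀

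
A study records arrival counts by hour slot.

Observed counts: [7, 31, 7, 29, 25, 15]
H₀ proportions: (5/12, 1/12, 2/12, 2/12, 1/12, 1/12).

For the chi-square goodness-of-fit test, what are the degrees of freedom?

degrees of freedom = 5

df = k − 1 = 6 − 1 = 5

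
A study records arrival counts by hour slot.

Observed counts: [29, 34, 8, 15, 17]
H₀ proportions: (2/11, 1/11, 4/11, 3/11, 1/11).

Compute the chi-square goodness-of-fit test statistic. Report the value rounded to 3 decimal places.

test statistic = 105.947

n = 103; E_i = n·p_i = [18.73, 9.36, 37.45, 28.09, 9.36]
χ² = (29−18.73)²/18.73 + (34−9.36)²/9.36 + (8−37.45)²/37.45 + (15−28.09)²/28.09 + (17−9.36)²/9.36 = 105.9466
df = 4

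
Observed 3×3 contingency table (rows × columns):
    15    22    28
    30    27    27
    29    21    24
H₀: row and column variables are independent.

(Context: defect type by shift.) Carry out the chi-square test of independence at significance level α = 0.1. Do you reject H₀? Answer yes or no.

Row totals [65, 84, 74], col totals [74, 70, 79], n=223
χ² = (15−21.57)²/21.57 + (22−20.40)²/20.40 + (28−23.03)²/23.03 + (30−27.87)²/27.87 + (27−26.37)²/26.37 + (27−29.76)²/29.76 + (29−24.56)²/24.56 + (21−23.23)²/23.23 + (24−26.22)²/26.22 = 4.8379
df = 4
p-value (upper-tail) = 0.30433
At α=0.1: p ≥ α → fail to reject H₀

reject H₀: no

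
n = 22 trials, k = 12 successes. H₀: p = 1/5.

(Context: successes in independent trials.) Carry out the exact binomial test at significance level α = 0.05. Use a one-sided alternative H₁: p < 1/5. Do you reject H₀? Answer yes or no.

reject H₀: no

Exact binomial: n=22, k=12, p₀=1/5=0.2000
P(X≤12) from Σ C(n,i)·p₀^i·(1−p₀)^(n−i)
p-value (one-sided, H₁ less) = 0.99994
At α=0.05: p ≥ α → fail to reject H₀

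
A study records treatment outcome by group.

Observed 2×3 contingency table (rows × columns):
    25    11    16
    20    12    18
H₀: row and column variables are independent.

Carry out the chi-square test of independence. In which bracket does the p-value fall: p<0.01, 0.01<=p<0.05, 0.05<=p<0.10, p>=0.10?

p-value bracket: p>=0.10

Row totals [52, 50], col totals [45, 23, 34], n=102
χ² = (25−22.94)²/22.94 + (11−11.73)²/11.73 + (16−17.33)²/17.33 + (20−22.06)²/22.06 + (12−11.27)²/11.27 + (18−16.67)²/16.67 = 0.6777
df = 2
p-value (upper-tail) = 0.71258
→ bracket: p>=0.10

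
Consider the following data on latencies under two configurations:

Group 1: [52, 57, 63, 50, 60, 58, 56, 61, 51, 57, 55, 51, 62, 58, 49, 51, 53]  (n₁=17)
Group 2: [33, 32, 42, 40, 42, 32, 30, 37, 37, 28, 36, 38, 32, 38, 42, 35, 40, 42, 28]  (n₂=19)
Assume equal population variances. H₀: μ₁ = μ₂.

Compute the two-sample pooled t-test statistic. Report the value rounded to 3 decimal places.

x̄₁=55.529, s₁=4.460, n₁=17
x̄₂=36.000, s₂=4.761, n₂=19
s_p² = [16·4.460² + 18·4.761²]/34 = 21.3599
SE = √(s_p²·(1/17+1/19)) = 1.5429
t = (55.529−36.000)/1.5429 = 12.6573
df = 34

test statistic = 12.657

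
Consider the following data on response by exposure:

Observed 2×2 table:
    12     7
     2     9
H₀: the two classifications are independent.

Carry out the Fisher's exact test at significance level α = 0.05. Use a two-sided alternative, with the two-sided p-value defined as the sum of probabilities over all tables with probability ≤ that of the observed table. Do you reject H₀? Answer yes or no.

Margins: r₁=19, r₂=11, c₁=14, c₂=16, n=30
p_obs = C(19,12)·C(11,2)/C(30,14); sum pmf over tables with pmf ≤ p_obs
p-value (two-sided) = 0.02589
At α=0.05: p < α → reject H₀

reject H₀: yes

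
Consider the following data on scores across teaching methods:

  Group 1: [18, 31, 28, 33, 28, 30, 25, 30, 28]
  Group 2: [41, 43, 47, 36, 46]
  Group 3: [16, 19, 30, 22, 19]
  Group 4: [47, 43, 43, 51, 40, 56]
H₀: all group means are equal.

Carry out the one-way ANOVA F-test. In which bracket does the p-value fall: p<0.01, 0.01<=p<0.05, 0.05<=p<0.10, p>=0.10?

Group means [27.89, 42.60, 21.20, 46.67], grand mean 34.000
SSB = Σnᵢ(x̄ᵢ−x̄)² = 2487.778; SSW = ΣΣ(x−x̄ᵢ)² = 520.222
MSB = 2487.778/3 = 829.2593; MSW = 520.222/21 = 24.7725
F = MSB/MSW = 33.4750
df = (3, 21)
p-value (upper-tail) = 0.00000
→ bracket: p<0.01

p-value bracket: p<0.01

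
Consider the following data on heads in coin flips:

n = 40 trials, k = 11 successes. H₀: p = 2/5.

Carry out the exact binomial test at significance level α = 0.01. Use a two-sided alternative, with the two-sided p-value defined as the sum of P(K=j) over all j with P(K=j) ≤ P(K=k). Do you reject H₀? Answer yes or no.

Exact binomial: n=40, k=11, p₀=2/5=0.4000
P(X=j) = C(n,j)·p₀^j·(1−p₀)^(n−j); p = Σ P(X=j) over j with P(X=j) ≤ P(X=11)
p-value (two-sided) = 0.14530
At α=0.01: p ≥ α → fail to reject H₀

reject H₀: no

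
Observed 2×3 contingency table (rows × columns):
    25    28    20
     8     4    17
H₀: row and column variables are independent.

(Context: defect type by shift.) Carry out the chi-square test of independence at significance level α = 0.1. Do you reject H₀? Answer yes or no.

Row totals [73, 29], col totals [33, 32, 37], n=102
χ² = (25−23.62)²/23.62 + (28−22.90)²/22.90 + (20−26.48)²/26.48 + (8−9.38)²/9.38 + (4−9.10)²/9.10 + (17−10.52)²/10.52 = 9.8541
df = 2
p-value (upper-tail) = 0.00725
At α=0.1: p < α → reject H₀

reject H₀: yes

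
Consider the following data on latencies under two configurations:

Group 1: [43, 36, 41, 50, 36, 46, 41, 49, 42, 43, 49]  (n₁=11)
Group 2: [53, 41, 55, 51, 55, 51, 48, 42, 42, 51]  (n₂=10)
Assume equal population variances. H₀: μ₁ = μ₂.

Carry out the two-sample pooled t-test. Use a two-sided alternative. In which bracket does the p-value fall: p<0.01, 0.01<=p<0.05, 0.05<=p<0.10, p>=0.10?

p-value bracket: 0.01<=p<0.05

x̄₁=43.273, s₁=4.860, n₁=11
x̄₂=48.900, s₂=5.405, n₂=10
s_p² = [10·4.860² + 9·5.405²]/19 = 26.2675
SE = √(s_p²·(1/11+1/10)) = 2.2394
t = (43.273−48.900)/2.2394 = -2.5129
df = 19
p-value (two-sided) = 0.02116
→ bracket: 0.01<=p<0.05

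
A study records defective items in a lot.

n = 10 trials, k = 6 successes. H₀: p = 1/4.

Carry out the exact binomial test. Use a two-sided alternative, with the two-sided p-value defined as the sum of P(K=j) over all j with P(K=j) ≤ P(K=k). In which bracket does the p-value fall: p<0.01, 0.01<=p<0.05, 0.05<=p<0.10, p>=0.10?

Exact binomial: n=10, k=6, p₀=1/4=0.2500
P(X=j) = C(n,j)·p₀^j·(1−p₀)^(n−j); p = Σ P(X=j) over j with P(X=j) ≤ P(X=6)
p-value (two-sided) = 0.01973
→ bracket: 0.01<=p<0.05

p-value bracket: 0.01<=p<0.05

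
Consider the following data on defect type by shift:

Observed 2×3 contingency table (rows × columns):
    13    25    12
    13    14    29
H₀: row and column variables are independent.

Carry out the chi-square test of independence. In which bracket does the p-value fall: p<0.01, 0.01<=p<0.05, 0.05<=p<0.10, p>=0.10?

Row totals [50, 56], col totals [26, 39, 41], n=106
χ² = (13−12.26)²/12.26 + (25−18.40)²/18.40 + (12−19.34)²/19.34 + (13−13.74)²/13.74 + (14−20.60)²/20.60 + (29−21.66)²/21.66 = 9.8433
df = 2
p-value (upper-tail) = 0.00729
→ bracket: p<0.01

p-value bracket: p<0.01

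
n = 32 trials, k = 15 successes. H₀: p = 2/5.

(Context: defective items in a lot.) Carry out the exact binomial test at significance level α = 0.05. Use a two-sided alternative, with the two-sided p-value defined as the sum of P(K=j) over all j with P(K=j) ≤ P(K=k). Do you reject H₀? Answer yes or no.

Exact binomial: n=32, k=15, p₀=2/5=0.4000
P(X=j) = C(n,j)·p₀^j·(1−p₀)^(n−j); p = Σ P(X=j) over j with P(X=j) ≤ P(X=15)
p-value (two-sided) = 0.47221
At α=0.05: p ≥ α → fail to reject H₀

reject H₀: no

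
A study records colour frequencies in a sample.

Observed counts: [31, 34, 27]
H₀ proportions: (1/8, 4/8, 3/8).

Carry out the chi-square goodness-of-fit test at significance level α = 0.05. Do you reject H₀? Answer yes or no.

reject H₀: yes

n = 92; E_i = n·p_i = [11.50, 46.00, 34.50]
χ² = (31−11.50)²/11.50 + (34−46.00)²/46.00 + (27−34.50)²/34.50 = 37.8261
df = 2
p-value (upper-tail) = 0.00000
At α=0.05: p < α → reject H₀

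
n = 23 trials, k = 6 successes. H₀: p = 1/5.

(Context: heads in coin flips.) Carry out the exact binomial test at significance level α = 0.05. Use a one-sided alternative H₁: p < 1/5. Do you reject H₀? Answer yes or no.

reject H₀: no

Exact binomial: n=23, k=6, p₀=1/5=0.2000
P(X≤6) from Σ C(n,i)·p₀^i·(1−p₀)^(n−i)
p-value (one-sided, H₁ less) = 0.84017
At α=0.05: p ≥ α → fail to reject H₀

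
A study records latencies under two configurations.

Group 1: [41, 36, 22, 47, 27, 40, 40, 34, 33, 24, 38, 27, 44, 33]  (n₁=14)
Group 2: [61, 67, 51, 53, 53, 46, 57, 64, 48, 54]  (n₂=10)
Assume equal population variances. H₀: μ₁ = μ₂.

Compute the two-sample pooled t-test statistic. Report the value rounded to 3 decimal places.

test statistic = -6.865

x̄₁=34.714, s₁=7.580, n₁=14
x̄₂=55.400, s₂=6.818, n₂=10
s_p² = [13·7.580² + 9·6.818²]/22 = 52.9662
SE = √(s_p²·(1/14+1/10)) = 3.0133
t = (34.714−55.400)/3.0133 = -6.8648
df = 22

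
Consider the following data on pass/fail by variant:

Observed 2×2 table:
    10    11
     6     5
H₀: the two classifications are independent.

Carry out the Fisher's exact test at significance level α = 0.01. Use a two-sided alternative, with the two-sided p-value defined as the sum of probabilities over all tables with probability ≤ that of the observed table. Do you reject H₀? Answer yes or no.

Margins: r₁=21, r₂=11, c₁=16, c₂=16, n=32
p_obs = C(21,10)·C(11,6)/C(32,16); sum pmf over tables with pmf ≤ p_obs
p-value (two-sided) = 1.00000
At α=0.01: p ≥ α → fail to reject H₀

reject H₀: no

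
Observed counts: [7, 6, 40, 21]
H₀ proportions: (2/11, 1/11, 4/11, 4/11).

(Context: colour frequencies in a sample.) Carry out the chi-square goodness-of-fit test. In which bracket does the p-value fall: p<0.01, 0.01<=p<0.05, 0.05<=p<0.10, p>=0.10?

n = 74; E_i = n·p_i = [13.45, 6.73, 26.91, 26.91]
χ² = (7−13.45)²/13.45 + (6−6.73)²/6.73 + (40−26.91)²/26.91 + (21−26.91)²/26.91 = 10.8412
df = 3
p-value (upper-tail) = 0.01262
→ bracket: 0.01<=p<0.05

p-value bracket: 0.01<=p<0.05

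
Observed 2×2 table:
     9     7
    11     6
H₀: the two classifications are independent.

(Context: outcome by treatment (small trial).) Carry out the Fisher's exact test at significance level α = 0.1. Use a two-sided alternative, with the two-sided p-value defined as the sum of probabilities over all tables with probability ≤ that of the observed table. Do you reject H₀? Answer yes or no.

reject H₀: no

Margins: r₁=16, r₂=17, c₁=20, c₂=13, n=33
p_obs = C(16,9)·C(17,11)/C(33,20); sum pmf over tables with pmf ≤ p_obs
p-value (two-sided) = 0.72828
At α=0.1: p ≥ α → fail to reject H₀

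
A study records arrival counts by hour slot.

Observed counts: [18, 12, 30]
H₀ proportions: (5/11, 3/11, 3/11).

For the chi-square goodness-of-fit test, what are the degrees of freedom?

degrees of freedom = 2

df = k − 1 = 3 − 1 = 2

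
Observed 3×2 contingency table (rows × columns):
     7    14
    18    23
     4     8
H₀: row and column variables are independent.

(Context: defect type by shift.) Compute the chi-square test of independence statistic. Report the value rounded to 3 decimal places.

Row totals [21, 41, 12], col totals [29, 45], n=74
χ² = (7−8.23)²/8.23 + (14−12.77)²/12.77 + (18−16.07)²/16.07 + (23−24.93)²/24.93 + (4−4.70)²/4.70 + (8−7.30)²/7.30 = 0.8570
df = 2

test statistic = 0.857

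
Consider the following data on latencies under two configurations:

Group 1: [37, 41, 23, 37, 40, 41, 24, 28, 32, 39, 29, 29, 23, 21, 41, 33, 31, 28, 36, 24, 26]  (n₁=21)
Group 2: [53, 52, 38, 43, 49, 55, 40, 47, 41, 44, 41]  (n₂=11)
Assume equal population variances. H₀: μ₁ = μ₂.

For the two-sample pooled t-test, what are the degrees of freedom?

df = n₁ + n₂ − 2 = 21 + 11 − 2 = 30

degrees of freedom = 30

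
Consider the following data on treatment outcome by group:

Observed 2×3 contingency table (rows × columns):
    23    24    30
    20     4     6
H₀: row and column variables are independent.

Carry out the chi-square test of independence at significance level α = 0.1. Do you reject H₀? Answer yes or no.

reject H₀: yes

Row totals [77, 30], col totals [43, 28, 36], n=107
χ² = (23−30.94)²/30.94 + (24−20.15)²/20.15 + (30−25.91)²/25.91 + (20−12.06)²/12.06 + (4−7.85)²/7.85 + (6−10.09)²/10.09 = 12.2050
df = 2
p-value (upper-tail) = 0.00224
At α=0.1: p < α → reject H₀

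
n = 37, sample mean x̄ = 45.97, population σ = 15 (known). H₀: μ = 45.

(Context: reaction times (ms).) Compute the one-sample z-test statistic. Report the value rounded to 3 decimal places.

SE = σ/√n = 15/√37 = 2.4660
z = (x̄−μ₀)/SE = (45.97−45)/2.4660 = 0.3934

test statistic = 0.393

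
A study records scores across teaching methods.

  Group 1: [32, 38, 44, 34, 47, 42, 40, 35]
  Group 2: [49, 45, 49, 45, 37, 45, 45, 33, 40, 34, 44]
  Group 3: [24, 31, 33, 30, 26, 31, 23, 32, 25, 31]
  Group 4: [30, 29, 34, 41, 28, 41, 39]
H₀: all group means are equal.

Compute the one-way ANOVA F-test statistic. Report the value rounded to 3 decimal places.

Group means [39.00, 42.36, 28.60, 34.57], grand mean 36.278
SSB = Σnᵢ(x̄ᵢ−x̄)² = 1076.562; SSW = ΣΣ(x−x̄ᵢ)² = 820.660
MSB = 1076.562/3 = 358.8542; MSW = 820.660/32 = 25.6456
F = MSB/MSW = 13.9928
df = (3, 32)

test statistic = 13.993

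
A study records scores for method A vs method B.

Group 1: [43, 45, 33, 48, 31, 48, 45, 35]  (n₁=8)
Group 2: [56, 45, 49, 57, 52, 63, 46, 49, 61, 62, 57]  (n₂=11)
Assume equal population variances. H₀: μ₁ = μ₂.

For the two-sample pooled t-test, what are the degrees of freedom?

df = n₁ + n₂ − 2 = 8 + 11 − 2 = 17

degrees of freedom = 17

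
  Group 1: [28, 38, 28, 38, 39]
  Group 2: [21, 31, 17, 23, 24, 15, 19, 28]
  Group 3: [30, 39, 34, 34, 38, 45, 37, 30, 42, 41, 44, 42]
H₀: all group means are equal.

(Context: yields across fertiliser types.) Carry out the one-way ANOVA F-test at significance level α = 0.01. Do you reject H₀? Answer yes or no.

Group means [34.20, 22.25, 38.00], grand mean 32.200
SSB = Σnᵢ(x̄ᵢ−x̄)² = 1215.700; SSW = ΣΣ(x−x̄ᵢ)² = 622.300
MSB = 1215.700/2 = 607.8500; MSW = 622.300/22 = 28.2864
F = MSB/MSW = 21.4892
df = (2, 22)
p-value (upper-tail) = 0.00001
At α=0.01: p < α → reject H₀

reject H₀: yes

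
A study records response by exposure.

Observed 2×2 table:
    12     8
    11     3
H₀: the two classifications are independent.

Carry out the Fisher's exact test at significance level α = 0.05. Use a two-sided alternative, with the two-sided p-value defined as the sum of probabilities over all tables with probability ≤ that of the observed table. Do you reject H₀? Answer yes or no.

Margins: r₁=20, r₂=14, c₁=23, c₂=11, n=34
p_obs = C(20,12)·C(14,11)/C(34,23); sum pmf over tables with pmf ≤ p_obs
p-value (two-sided) = 0.29481
At α=0.05: p ≥ α → fail to reject H₀

reject H₀: no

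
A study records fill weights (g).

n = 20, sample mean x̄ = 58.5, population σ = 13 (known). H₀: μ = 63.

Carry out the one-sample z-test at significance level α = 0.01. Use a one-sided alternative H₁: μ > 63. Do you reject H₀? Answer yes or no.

reject H₀: no

SE = σ/√n = 13/√20 = 2.9069
z = (x̄−μ₀)/SE = (58.5−63)/2.9069 = -1.5480
p-value (one-sided, H₁ greater) = 0.93919
At α=0.01: p ≥ α → fail to reject H₀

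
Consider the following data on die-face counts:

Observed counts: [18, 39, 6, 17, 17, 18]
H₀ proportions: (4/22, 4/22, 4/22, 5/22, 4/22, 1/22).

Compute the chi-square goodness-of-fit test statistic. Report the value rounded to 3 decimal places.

n = 115; E_i = n·p_i = [20.91, 20.91, 20.91, 26.14, 20.91, 5.23]
χ² = (18−20.91)²/20.91 + (39−20.91)²/20.91 + (6−20.91)²/20.91 + (17−26.14)²/26.14 + (17−20.91)²/20.91 + (18−5.23)²/5.23 = 61.8226
df = 5

test statistic = 61.823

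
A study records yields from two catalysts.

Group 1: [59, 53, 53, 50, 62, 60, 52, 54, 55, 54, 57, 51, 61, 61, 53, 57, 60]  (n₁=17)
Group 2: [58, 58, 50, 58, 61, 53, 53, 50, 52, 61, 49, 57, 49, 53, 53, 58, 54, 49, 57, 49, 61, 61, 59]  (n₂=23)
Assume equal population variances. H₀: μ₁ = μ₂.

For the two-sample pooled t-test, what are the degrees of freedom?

degrees of freedom = 38

df = n₁ + n₂ − 2 = 17 + 23 − 2 = 38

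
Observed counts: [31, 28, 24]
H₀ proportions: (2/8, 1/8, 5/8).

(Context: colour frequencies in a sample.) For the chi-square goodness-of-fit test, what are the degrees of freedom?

degrees of freedom = 2

df = k − 1 = 3 − 1 = 2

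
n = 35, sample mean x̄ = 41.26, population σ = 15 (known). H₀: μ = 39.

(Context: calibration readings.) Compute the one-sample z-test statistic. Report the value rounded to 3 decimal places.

SE = σ/√n = 15/√35 = 2.5355
z = (x̄−μ₀)/SE = (41.26−39)/2.5355 = 0.8914

test statistic = 0.891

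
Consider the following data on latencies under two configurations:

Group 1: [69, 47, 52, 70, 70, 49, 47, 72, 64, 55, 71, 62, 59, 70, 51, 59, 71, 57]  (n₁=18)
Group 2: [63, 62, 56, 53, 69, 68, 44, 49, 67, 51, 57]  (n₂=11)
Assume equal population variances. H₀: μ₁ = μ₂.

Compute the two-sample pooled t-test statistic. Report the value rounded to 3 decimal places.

x̄₁=60.833, s₁=9.122, n₁=18
x̄₂=58.091, s₂=8.360, n₂=11
s_p² = [17·9.122² + 10·8.360²]/27 = 78.2744
SE = √(s_p²·(1/18+1/11)) = 3.3859
t = (60.833−58.091)/3.3859 = 0.8100
df = 27

test statistic = 0.810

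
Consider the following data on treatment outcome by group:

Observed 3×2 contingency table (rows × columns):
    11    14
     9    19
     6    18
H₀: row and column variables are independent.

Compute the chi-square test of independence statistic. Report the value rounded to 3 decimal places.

test statistic = 2.028

Row totals [25, 28, 24], col totals [26, 51], n=77
χ² = (11−8.44)²/8.44 + (14−16.56)²/16.56 + (9−9.45)²/9.45 + (19−18.55)²/18.55 + (6−8.10)²/8.10 + (18−15.90)²/15.90 = 2.0284
df = 2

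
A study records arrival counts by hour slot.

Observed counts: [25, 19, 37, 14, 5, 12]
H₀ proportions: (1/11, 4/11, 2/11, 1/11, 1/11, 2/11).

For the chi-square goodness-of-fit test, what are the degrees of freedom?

df = k − 1 = 6 − 1 = 5

degrees of freedom = 5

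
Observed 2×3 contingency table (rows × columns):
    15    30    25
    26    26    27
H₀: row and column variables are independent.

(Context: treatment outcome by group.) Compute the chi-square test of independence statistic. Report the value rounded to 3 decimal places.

Row totals [70, 79], col totals [41, 56, 52], n=149
χ² = (15−19.26)²/19.26 + (30−26.31)²/26.31 + (25−24.43)²/24.43 + (26−21.74)²/21.74 + (26−29.69)²/29.69 + (27−27.57)²/27.57 = 2.7804
df = 2

test statistic = 2.780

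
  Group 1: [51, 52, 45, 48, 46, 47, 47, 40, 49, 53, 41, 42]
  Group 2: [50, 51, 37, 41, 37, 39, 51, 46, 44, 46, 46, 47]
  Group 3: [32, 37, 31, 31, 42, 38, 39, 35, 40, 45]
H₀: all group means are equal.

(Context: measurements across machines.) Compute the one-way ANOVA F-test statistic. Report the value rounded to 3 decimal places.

Group means [46.75, 44.58, 37.00], grand mean 43.118
SSB = Σnᵢ(x̄ᵢ−x̄)² = 558.363; SSW = ΣΣ(x−x̄ᵢ)² = 683.167
MSB = 558.363/2 = 279.1814; MSW = 683.167/31 = 22.0376
F = MSB/MSW = 12.6684
df = (2, 31)

test statistic = 12.668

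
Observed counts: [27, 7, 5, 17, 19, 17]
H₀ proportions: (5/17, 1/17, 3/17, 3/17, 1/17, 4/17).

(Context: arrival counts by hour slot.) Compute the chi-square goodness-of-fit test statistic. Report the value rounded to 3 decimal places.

n = 92; E_i = n·p_i = [27.06, 5.41, 16.24, 16.24, 5.41, 21.65]
χ² = (27−27.06)²/27.06 + (7−5.41)²/5.41 + (5−16.24)²/16.24 + (17−16.24)²/16.24 + (19−5.41)²/5.41 + (17−21.65)²/21.65 = 43.3933
df = 5

test statistic = 43.393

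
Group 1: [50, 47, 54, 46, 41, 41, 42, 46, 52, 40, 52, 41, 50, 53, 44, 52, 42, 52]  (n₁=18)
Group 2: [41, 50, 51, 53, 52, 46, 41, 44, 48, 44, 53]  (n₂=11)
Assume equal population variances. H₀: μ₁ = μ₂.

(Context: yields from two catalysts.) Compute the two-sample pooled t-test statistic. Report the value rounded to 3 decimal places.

x̄₁=46.944, s₁=4.976, n₁=18
x̄₂=47.545, s₂=4.591, n₂=11
s_p² = [17·4.976² + 10·4.591²]/27 = 23.3952
SE = √(s_p²·(1/18+1/11)) = 1.8511
t = (46.944−47.545)/1.8511 = -0.3247
df = 27

test statistic = -0.325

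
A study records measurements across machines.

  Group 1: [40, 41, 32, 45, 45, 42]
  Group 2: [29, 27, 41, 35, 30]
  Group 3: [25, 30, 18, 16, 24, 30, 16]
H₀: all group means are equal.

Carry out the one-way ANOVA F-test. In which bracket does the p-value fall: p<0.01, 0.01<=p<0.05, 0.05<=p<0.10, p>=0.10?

p-value bracket: p<0.01

Group means [40.83, 32.40, 22.71], grand mean 31.444
SSB = Σnᵢ(x̄ᵢ−x̄)² = 1066.983; SSW = ΣΣ(x−x̄ᵢ)² = 467.462
MSB = 1066.983/2 = 533.4913; MSW = 467.462/15 = 31.1641
F = MSB/MSW = 17.1188
df = (2, 15)
p-value (upper-tail) = 0.00013
→ bracket: p<0.01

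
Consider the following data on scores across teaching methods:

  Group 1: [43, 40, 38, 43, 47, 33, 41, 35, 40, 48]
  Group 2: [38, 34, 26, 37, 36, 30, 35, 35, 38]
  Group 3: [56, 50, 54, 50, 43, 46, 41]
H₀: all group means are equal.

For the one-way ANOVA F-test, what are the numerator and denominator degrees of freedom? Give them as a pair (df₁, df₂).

k = 3 groups, N = 26 total
df = (k−1, N−k) = (3−1, 26−3) = (2, 23)

degrees of freedom = [2, 23]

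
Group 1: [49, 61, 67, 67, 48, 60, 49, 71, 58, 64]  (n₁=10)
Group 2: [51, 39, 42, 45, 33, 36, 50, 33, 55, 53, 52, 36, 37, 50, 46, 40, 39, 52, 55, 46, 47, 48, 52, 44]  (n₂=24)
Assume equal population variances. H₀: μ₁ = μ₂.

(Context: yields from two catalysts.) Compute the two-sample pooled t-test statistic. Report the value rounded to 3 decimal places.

test statistic = 5.151

x̄₁=59.400, s₁=8.316, n₁=10
x̄₂=45.042, s₂=7.018, n₂=24
s_p² = [9·8.316² + 23·7.018²]/32 = 54.8549
SE = √(s_p²·(1/10+1/24)) = 2.7877
t = (59.400−45.042)/2.7877 = 5.1507
df = 32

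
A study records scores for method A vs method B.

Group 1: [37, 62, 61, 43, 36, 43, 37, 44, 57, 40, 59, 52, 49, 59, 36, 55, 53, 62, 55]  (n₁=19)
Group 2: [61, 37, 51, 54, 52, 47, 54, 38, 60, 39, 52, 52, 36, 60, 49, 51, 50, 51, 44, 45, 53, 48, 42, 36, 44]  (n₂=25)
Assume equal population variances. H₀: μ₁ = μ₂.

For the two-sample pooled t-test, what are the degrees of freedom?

df = n₁ + n₂ − 2 = 19 + 25 − 2 = 42

degrees of freedom = 42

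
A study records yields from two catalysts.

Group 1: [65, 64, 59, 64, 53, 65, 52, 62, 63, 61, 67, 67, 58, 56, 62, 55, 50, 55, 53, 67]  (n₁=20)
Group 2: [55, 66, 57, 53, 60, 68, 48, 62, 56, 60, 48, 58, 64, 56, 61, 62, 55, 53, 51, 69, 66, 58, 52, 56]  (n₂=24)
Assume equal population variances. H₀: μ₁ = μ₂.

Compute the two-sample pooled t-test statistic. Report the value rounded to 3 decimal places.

test statistic = 1.047

x̄₁=59.900, s₁=5.524, n₁=20
x̄₂=58.083, s₂=5.897, n₂=24
s_p² = [19·5.524² + 23·5.897²]/42 = 32.8484
SE = √(s_p²·(1/20+1/24)) = 1.7353
t = (59.900−58.083)/1.7353 = 1.0469
df = 42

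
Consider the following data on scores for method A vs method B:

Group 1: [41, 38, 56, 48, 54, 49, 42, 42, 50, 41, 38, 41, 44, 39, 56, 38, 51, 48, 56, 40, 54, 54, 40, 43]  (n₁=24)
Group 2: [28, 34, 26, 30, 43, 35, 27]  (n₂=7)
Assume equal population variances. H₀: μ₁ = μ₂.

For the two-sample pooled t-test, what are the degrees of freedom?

degrees of freedom = 29

df = n₁ + n₂ − 2 = 24 + 7 − 2 = 29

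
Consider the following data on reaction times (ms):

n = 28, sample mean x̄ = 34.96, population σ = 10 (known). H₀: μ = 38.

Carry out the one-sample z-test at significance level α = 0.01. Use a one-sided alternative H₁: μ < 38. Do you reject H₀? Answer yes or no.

reject H₀: no

SE = σ/√n = 10/√28 = 1.8898
z = (x̄−μ₀)/SE = (34.96−38)/1.8898 = -1.6086
p-value (one-sided, H₁ less) = 0.05385
At α=0.01: p ≥ α → fail to reject H₀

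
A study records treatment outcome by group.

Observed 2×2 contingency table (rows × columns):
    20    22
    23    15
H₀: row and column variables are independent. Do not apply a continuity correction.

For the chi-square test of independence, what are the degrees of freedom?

degrees of freedom = 1

df = (r−1)(c−1) = (2−1)·(2−1) = 1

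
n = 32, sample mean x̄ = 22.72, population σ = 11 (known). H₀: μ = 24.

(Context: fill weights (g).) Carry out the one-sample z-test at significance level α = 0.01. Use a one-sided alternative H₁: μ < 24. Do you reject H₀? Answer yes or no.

SE = σ/√n = 11/√32 = 1.9445
z = (x̄−μ₀)/SE = (22.72−24)/1.9445 = -0.6583
p-value (one-sided, H₁ less) = 0.25519
At α=0.01: p ≥ α → fail to reject H₀

reject H₀: no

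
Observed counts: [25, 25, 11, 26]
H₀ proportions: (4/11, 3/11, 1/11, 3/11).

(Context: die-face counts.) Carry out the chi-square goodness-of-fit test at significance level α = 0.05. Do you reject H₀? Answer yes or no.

reject H₀: no

n = 87; E_i = n·p_i = [31.64, 23.73, 7.91, 23.73]
χ² = (25−31.64)²/31.64 + (25−23.73)²/23.73 + (11−7.91)²/7.91 + (26−23.73)²/23.73 = 2.8860
df = 3
p-value (upper-tail) = 0.40954
At α=0.05: p ≥ α → fail to reject H₀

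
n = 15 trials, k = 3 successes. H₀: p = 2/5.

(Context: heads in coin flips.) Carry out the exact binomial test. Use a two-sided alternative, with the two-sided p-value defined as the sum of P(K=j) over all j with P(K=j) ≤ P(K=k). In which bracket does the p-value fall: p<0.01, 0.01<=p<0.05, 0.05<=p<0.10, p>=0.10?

Exact binomial: n=15, k=3, p₀=2/5=0.4000
P(X=j) = C(n,j)·p₀^j·(1−p₀)^(n−j); p = Σ P(X=j) over j with P(X=j) ≤ P(X=3)
p-value (two-sided) = 0.18555
→ bracket: p>=0.10

p-value bracket: p>=0.10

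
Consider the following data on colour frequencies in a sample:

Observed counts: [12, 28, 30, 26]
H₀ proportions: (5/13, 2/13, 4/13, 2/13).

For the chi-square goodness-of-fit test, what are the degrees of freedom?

degrees of freedom = 3

df = k − 1 = 4 − 1 = 3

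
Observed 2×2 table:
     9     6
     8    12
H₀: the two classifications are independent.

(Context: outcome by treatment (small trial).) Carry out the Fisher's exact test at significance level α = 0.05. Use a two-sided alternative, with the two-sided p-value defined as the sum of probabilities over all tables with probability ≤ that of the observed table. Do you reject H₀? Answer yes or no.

Margins: r₁=15, r₂=20, c₁=17, c₂=18, n=35
p_obs = C(15,9)·C(20,8)/C(35,17); sum pmf over tables with pmf ≤ p_obs
p-value (two-sided) = 0.31453
At α=0.05: p ≥ α → fail to reject H₀

reject H₀: no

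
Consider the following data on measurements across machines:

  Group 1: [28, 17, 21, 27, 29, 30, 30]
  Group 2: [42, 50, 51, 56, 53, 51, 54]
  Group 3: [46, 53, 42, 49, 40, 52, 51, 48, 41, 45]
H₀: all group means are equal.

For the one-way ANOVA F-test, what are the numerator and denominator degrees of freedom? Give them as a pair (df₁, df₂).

degrees of freedom = [2, 21]

k = 3 groups, N = 24 total
df = (k−1, N−k) = (3−1, 24−3) = (2, 21)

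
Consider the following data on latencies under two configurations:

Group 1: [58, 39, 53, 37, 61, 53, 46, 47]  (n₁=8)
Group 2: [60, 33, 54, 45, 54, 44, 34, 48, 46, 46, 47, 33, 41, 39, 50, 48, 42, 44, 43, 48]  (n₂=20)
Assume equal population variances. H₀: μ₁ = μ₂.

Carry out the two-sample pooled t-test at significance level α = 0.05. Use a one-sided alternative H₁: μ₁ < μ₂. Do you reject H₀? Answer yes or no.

x̄₁=49.250, s₁=8.565, n₁=8
x̄₂=44.950, s₂=6.962, n₂=20
s_p² = [7·8.565² + 19·6.962²]/26 = 55.1712
SE = √(s_p²·(1/8+1/20)) = 3.1072
t = (49.250−44.950)/3.1072 = 1.3839
df = 26
p-value (one-sided, H₁ less) = 0.91092
At α=0.05: p ≥ α → fail to reject H₀

reject H₀: no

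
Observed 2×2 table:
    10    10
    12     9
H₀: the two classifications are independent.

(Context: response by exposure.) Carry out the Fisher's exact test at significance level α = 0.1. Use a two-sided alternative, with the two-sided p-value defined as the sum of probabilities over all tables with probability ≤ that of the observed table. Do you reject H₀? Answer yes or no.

Margins: r₁=20, r₂=21, c₁=22, c₂=19, n=41
p_obs = C(20,10)·C(21,12)/C(41,22); sum pmf over tables with pmf ≤ p_obs
p-value (two-sided) = 0.75786
At α=0.1: p ≥ α → fail to reject H₀

reject H₀: no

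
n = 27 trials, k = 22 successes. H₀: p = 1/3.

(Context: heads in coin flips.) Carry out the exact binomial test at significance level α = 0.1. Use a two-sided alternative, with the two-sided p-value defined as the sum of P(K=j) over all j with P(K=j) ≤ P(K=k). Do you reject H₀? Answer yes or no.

Exact binomial: n=27, k=22, p₀=1/3=0.3333
P(X=j) = C(n,j)·p₀^j·(1−p₀)^(n−j); p = Σ P(X=j) over j with P(X=j) ≤ P(X=22)
p-value (two-sided) = 0.00000
At α=0.1: p < α → reject H₀

reject H₀: yes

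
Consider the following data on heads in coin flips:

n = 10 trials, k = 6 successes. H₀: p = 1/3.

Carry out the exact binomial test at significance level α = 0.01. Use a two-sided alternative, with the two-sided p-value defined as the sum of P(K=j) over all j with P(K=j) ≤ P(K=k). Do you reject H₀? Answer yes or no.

Exact binomial: n=10, k=6, p₀=1/3=0.3333
P(X=j) = C(n,j)·p₀^j·(1−p₀)^(n−j); p = Σ P(X=j) over j with P(X=j) ≤ P(X=6)
p-value (two-sided) = 0.09391
At α=0.01: p ≥ α → fail to reject H₀

reject H₀: no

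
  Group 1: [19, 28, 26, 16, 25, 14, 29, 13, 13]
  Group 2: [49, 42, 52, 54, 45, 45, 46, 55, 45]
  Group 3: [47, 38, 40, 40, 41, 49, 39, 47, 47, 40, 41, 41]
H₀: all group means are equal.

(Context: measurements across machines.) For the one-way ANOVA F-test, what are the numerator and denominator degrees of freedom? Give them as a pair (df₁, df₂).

degrees of freedom = [2, 27]

k = 3 groups, N = 30 total
df = (k−1, N−k) = (3−1, 30−3) = (2, 27)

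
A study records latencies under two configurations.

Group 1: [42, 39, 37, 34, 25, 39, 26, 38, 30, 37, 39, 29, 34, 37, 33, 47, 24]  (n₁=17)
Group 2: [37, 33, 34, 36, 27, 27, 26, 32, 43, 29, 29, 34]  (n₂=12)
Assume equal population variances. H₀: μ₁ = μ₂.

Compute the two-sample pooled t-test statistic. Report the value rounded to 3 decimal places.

x̄₁=34.706, s₁=6.273, n₁=17
x̄₂=32.250, s₂=4.993, n₂=12
s_p² = [16·6.273² + 11·4.993²]/27 = 33.4733
SE = √(s_p²·(1/17+1/12)) = 2.1814
t = (34.706−32.250)/2.1814 = 1.1258
df = 27

test statistic = 1.126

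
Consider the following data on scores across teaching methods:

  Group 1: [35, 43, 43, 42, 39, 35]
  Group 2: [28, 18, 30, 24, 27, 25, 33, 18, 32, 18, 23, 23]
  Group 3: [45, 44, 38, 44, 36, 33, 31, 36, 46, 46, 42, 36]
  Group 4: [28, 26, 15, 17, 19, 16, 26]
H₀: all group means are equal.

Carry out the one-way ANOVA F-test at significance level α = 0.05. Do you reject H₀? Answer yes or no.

reject H₀: yes

Group means [39.50, 24.92, 39.75, 21.00], grand mean 31.351
SSB = Σnᵢ(x̄ᵢ−x̄)² = 2491.766; SSW = ΣΣ(x−x̄ᵢ)² = 872.667
MSB = 2491.766/3 = 830.5886; MSW = 872.667/33 = 26.4444
F = MSB/MSW = 31.4088
df = (3, 33)
p-value (upper-tail) = 0.00000
At α=0.05: p < α → reject H₀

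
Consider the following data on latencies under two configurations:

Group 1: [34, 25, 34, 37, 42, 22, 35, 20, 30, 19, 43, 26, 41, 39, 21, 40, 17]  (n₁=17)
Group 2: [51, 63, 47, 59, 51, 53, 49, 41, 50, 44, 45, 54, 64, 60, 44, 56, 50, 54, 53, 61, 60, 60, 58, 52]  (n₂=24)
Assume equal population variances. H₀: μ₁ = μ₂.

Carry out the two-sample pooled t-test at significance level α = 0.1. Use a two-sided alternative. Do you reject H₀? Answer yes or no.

reject H₀: yes

x̄₁=30.882, s₁=8.957, n₁=17
x̄₂=53.292, s₂=6.430, n₂=24
s_p² = [16·8.957² + 23·6.430²]/39 = 57.3006
SE = √(s_p²·(1/17+1/24)) = 2.3996
t = (30.882−53.292)/2.3996 = -9.3387
df = 39
p-value (two-sided) = 0.00000
At α=0.1: p < α → reject H₀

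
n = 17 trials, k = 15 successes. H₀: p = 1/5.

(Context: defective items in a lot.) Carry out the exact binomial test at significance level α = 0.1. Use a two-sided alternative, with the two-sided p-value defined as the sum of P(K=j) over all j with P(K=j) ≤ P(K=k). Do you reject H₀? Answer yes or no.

reject H₀: yes

Exact binomial: n=17, k=15, p₀=1/5=0.2000
P(X=j) = C(n,j)·p₀^j·(1−p₀)^(n−j); p = Σ P(X=j) over j with P(X=j) ≤ P(X=15)
p-value (two-sided) = 0.00000
At α=0.1: p < α → reject H₀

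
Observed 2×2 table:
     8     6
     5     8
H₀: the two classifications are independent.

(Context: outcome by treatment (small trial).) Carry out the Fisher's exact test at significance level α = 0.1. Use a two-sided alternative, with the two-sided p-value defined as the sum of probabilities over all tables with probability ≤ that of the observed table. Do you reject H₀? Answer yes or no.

Margins: r₁=14, r₂=13, c₁=13, c₂=14, n=27
p_obs = C(14,8)·C(13,5)/C(27,13); sum pmf over tables with pmf ≤ p_obs
p-value (two-sided) = 0.44948
At α=0.1: p ≥ α → fail to reject H₀

reject H₀: no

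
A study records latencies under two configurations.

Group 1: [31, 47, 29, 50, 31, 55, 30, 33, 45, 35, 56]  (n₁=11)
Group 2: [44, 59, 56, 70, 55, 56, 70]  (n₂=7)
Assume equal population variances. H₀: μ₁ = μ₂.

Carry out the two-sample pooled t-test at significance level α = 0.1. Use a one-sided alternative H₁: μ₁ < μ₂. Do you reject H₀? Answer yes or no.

x̄₁=40.182, s₁=10.543, n₁=11
x̄₂=58.571, s₂=9.126, n₂=7
s_p² = [10·10.543² + 6·9.126²]/16 = 100.7094
SE = √(s_p²·(1/11+1/7)) = 4.8521
t = (40.182−58.571)/4.8521 = -3.7901
df = 16
p-value (one-sided, H₁ less) = 0.00080
At α=0.1: p < α → reject H₀

reject H₀: yes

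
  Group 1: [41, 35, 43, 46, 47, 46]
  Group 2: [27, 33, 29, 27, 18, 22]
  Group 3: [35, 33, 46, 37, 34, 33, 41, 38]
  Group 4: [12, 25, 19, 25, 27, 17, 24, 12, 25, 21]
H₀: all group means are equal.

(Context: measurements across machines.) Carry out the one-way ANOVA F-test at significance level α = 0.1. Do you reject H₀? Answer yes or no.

Group means [43.00, 26.00, 37.12, 20.70], grand mean 30.600
SSB = Σnᵢ(x̄ᵢ−x̄)² = 2370.225; SSW = ΣΣ(x−x̄ᵢ)² = 658.975
MSB = 2370.225/3 = 790.0750; MSW = 658.975/26 = 25.3452
F = MSB/MSW = 31.1726
df = (3, 26)
p-value (upper-tail) = 0.00000
At α=0.1: p < α → reject H₀

reject H₀: yes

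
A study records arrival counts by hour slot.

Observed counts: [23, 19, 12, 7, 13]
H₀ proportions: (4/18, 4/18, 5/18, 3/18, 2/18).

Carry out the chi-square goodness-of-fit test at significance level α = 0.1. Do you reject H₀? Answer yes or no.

n = 74; E_i = n·p_i = [16.44, 16.44, 20.56, 12.33, 8.22]
χ² = (23−16.44)²/16.44 + (19−16.44)²/16.44 + (12−20.56)²/20.56 + (7−12.33)²/12.33 + (13−8.22)²/8.22 = 11.6541
df = 4
p-value (upper-tail) = 0.02012
At α=0.1: p < α → reject H₀

reject H₀: yes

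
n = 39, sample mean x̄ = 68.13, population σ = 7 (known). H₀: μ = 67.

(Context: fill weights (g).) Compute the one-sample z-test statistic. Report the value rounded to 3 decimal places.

test statistic = 1.008

SE = σ/√n = 7/√39 = 1.1209
z = (x̄−μ₀)/SE = (68.13−67)/1.1209 = 1.0081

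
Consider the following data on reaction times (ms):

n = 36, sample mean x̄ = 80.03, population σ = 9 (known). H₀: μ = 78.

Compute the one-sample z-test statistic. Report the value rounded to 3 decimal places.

SE = σ/√n = 9/√36 = 1.5000
z = (x̄−μ₀)/SE = (80.03−78)/1.5000 = 1.3533

test statistic = 1.353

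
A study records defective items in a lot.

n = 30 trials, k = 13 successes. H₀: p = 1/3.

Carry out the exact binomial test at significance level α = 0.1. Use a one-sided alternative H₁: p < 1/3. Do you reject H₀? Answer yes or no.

Exact binomial: n=30, k=13, p₀=1/3=0.3333
P(X≤13) from Σ C(n,i)·p₀^i·(1−p₀)^(n−i)
p-value (one-sided, H₁ less) = 0.91023
At α=0.1: p ≥ α → fail to reject H₀

reject H₀: no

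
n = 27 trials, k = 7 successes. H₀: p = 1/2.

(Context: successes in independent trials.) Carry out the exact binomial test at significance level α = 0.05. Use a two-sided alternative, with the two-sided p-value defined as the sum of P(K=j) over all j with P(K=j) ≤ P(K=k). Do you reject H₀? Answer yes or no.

Exact binomial: n=27, k=7, p₀=1/2=0.5000
P(X=j) = C(n,j)·p₀^j·(1−p₀)^(n−j); p = Σ P(X=j) over j with P(X=j) ≤ P(X=7)
p-value (two-sided) = 0.01916
At α=0.05: p < α → reject H₀

reject H₀: yes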